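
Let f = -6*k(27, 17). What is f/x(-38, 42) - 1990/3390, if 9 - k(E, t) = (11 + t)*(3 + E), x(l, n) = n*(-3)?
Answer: -95296/2373 ≈ -40.158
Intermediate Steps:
x(l, n) = -3*n
k(E, t) = 9 - (3 + E)*(11 + t) (k(E, t) = 9 - (11 + t)*(3 + E) = 9 - (3 + E)*(11 + t))
f = 4986 (f = -6*(-24 - 11*27 - 3*17 - 1*27*17) = -6*(-24 - 297 - 51 - 459) = -6*(-831) = 4986)
f/x(-38, 42) - 1990/3390 = 4986/((-3*42)) - 1990/3390 = 4986/(-126) - 1990*1/3390 = 4986*(-1/126) - 199/339 = -277/7 - 199/339 = -95296/2373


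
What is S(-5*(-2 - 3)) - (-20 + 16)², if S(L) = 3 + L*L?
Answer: 612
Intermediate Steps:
S(L) = 3 + L²
S(-5*(-2 - 3)) - (-20 + 16)² = (3 + (-5*(-2 - 3))²) - (-20 + 16)² = (3 + (-5*(-5))²) - 1*(-4)² = (3 + 25²) - 1*16 = (3 + 625) - 16 = 628 - 16 = 612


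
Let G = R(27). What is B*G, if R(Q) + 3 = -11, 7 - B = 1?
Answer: -84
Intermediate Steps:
B = 6 (B = 7 - 1*1 = 7 - 1 = 6)
R(Q) = -14 (R(Q) = -3 - 11 = -14)
G = -14
B*G = 6*(-14) = -84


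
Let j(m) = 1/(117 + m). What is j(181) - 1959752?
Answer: -584006095/298 ≈ -1.9598e+6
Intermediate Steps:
j(181) - 1959752 = 1/(117 + 181) - 1959752 = 1/298 - 1959752 = -584006095/298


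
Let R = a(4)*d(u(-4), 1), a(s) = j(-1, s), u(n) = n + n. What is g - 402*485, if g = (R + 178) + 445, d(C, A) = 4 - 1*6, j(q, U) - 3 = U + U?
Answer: -194369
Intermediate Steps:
j(q, U) = 3 + 2*U (j(q, U) = 3 + (U + U) = 3 + 2*U)
u(n) = 2*n
a(s) = 3 + 2*s
d(C, A) = -2 (d(C, A) = 4 - 6 = -2)
R = -22 (R = (3 + 2*4)*(-2) = (3 + 8)*(-2) = 11*(-2) = -22)
g = 601 (g = (-22 + 178) + 445 = 156 + 445 = 601)
g - 402*485 = 601 - 402*485 = 601 - 194970 = -194369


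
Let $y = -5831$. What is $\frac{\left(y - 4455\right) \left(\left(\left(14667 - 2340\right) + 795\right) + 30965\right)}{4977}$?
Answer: $- \frac{453478882}{4977} \approx -91115.0$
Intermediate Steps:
$\frac{\left(y - 4455\right) \left(\left(\left(14667 - 2340\right) + 795\right) + 30965\right)}{4977} = \frac{\left(-5831 - 4455\right) \left(\left(\left(14667 - 2340\right) + 795\right) + 30965\right)}{4977} = - 10286 \left(\left(12327 + 795\right) + 30965\right) \frac{1}{4977} = - 10286 \left(13122 + 30965\right) \frac{1}{4977} = \left(-10286\right) 44087 \cdot \frac{1}{4977} = \left(-453478882\right) \frac{1}{4977} = - \frac{453478882}{4977}$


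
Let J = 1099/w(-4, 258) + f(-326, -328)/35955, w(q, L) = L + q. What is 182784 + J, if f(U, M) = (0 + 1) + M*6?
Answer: 1669326689807/9132570 ≈ 1.8279e+5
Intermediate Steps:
f(U, M) = 1 + 6*M
J = 39014927/9132570 (J = 1099/(258 - 4) + (1 + 6*(-328))/35955 = 1099/254 + (1 - 1968)*(1/35955) = 1099*(1/254) - 1967*1/35955 = 1099/254 - 1967/35955 = 39014927/9132570 ≈ 4.2721)
182784 + J = 182784 + 39014927/9132570 = 1669326689807/9132570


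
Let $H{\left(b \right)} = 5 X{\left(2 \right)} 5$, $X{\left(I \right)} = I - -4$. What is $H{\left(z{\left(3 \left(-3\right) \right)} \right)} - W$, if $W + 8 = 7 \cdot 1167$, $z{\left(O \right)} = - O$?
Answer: $-8011$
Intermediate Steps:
$X{\left(I \right)} = 4 + I$ ($X{\left(I \right)} = I + 4 = 4 + I$)
$H{\left(b \right)} = 150$ ($H{\left(b \right)} = 5 \left(4 + 2\right) 5 = 5 \cdot 6 \cdot 5 = 30 \cdot 5 = 150$)
$W = 8161$ ($W = -8 + 7 \cdot 1167 = -8 + 8169 = 8161$)
$H{\left(z{\left(3 \left(-3\right) \right)} \right)} - W = 150 - 8161 = -8011$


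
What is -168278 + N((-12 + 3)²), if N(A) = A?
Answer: -168197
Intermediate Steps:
-168278 + N((-12 + 3)²) = -168278 + (-12 + 3)² = -168278 + (-9)² = -168278 + 81 = -168197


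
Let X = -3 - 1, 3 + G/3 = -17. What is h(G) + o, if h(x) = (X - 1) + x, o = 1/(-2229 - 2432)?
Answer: -302966/4661 ≈ -65.000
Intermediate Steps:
G = -60 (G = -9 + 3*(-17) = -9 - 51 = -60)
X = -4
o = -1/4661 (o = 1/(-4661) = -1/4661 ≈ -0.00021455)
h(x) = -5 + x (h(x) = (-4 - 1) + x = -5 + x)
h(G) + o = (-5 - 60) - 1/4661 = -65 - 1/4661 = -302966/4661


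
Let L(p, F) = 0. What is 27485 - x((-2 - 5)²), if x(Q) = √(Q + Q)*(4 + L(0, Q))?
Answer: 27485 - 28*√2 ≈ 27445.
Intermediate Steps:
x(Q) = 4*√2*√Q (x(Q) = √(Q + Q)*(4 + 0) = √(2*Q)*4 = (√2*√Q)*4 = 4*√2*√Q)
27485 - x((-2 - 5)²) = 27485 - 4*√2*√((-2 - 5)²) = 27485 - 4*√2*√((-7)²) = 27485 - 4*√2*√49 = 27485 - 4*√2*7 = 27485 - 28*√2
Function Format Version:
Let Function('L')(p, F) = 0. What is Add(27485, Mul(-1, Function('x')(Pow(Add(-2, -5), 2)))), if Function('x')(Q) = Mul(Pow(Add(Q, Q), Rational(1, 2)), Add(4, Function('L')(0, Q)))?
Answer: Add(27485, Mul(-28, Pow(2, Rational(1, 2)))) ≈ 27445.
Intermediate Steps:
Function('x')(Q) = Mul(4, Pow(2, Rational(1, 2)), Pow(Q, Rational(1, 2))) (Function('x')(Q) = Mul(Pow(Add(Q, Q), Rational(1, 2)), Add(4, 0)) = Mul(Pow(Mul(2, Q), Rational(1, 2)), 4) = Mul(Mul(Pow(2, Rational(1, 2)), Pow(Q, Rational(1, 2))), 4) = Mul(4, Pow(2, Rational(1, 2)), Pow(Q, Rational(1, 2))))
Add(27485, Mul(-1, Function('x')(Pow(Add(-2, -5), 2)))) = Add(27485, Mul(-1, Mul(4, Pow(2, Rational(1, 2)), Pow(Pow(Add(-2, -5), 2), Rational(1, 2))))) = Add(27485, Mul(-1, Mul(4, Pow(2, Rational(1, 2)), Pow(Pow(-7, 2), Rational(1, 2))))) = Add(27485, Mul(-1, Mul(4, Pow(2, Rational(1, 2)), Pow(49, Rational(1, 2))))) = Add(27485, Mul(-1, Mul(4, Pow(2, Rational(1, 2)), 7))) = Add(27485, Mul(-1, Mul(28, Pow(2, Rational(1, 2))))) = Add(27485, Mul(-28, Pow(2, Rational(1, 2))))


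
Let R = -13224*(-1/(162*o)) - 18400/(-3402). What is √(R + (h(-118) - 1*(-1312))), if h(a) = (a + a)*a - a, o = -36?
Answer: √116216849/63 ≈ 171.12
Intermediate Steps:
h(a) = -a + 2*a² (h(a) = (2*a)*a - a = 2*a² - a = -a + 2*a²)
R = 1781/567 (R = -13224/((-36*(-162))) - 18400/(-3402) = -13224/5832 - 18400*(-1/3402) = -13224*1/5832 + 9200/1701 = -551/243 + 9200/1701 = 1781/567 ≈ 3.1411)
√(R + (h(-118) - 1*(-1312))) = √(1781/567 + (-118*(-1 + 2*(-118)) - 1*(-1312))) = √(1781/567 + (-118*(-1 - 236) + 1312)) = √(1781/567 + (-118*(-237) + 1312)) = √(1781/567 + (27966 + 1312)) = √(1781/567 + 29278) = √(16602407/567) = √116216849/63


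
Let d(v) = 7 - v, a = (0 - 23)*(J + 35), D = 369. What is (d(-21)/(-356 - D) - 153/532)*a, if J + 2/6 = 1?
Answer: 309645481/1157100 ≈ 267.60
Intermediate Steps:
J = ⅔ (J = -⅓ + 1 = ⅔ ≈ 0.66667)
a = -2461/3 (a = (0 - 23)*(⅔ + 35) = -23*107/3 = -2461/3 ≈ -820.33)
(d(-21)/(-356 - D) - 153/532)*a = ((7 - 1*(-21))/(-356 - 1*369) - 153/532)*(-2461/3) = ((7 + 21)/(-356 - 369) - 153*1/532)*(-2461/3) = (28/(-725) - 153/532)*(-2461/3) = (28*(-1/725) - 153/532)*(-2461/3) = (-28/725 - 153/532)*(-2461/3) = -125821/385700*(-2461/3) = 309645481/1157100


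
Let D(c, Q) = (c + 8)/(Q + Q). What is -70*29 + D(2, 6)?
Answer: -12175/6 ≈ -2029.2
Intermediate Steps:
D(c, Q) = (8 + c)/(2*Q) (D(c, Q) = (8 + c)/((2*Q)) = (8 + c)*(1/(2*Q)) = (8 + c)/(2*Q))
-70*29 + D(2, 6) = -70*29 + (½)*(8 + 2)/6 = -2030 + (½)*(⅙)*10 = -2030 + ⅚ = -12175/6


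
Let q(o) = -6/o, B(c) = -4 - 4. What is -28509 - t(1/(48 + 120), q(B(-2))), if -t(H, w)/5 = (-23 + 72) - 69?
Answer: -28609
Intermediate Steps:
B(c) = -8
t(H, w) = 100 (t(H, w) = -5*((-23 + 72) - 69) = -5*(49 - 69) = -5*(-20) = 100)
-28509 - t(1/(48 + 120), q(B(-2))) = -28509 - 1*100 = -28509 - 100 = -28609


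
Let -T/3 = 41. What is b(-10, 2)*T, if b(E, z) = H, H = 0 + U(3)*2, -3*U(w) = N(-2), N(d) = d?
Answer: -164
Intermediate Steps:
T = -123 (T = -3*41 = -123)
U(w) = ⅔ (U(w) = -⅓*(-2) = ⅔)
H = 4/3 (H = 0 + (⅔)*2 = 0 + 4/3 = 4/3 ≈ 1.3333)
b(E, z) = 4/3
b(-10, 2)*T = (4/3)*(-123) = -164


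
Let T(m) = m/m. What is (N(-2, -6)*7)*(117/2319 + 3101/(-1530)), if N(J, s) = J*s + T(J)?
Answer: -212703673/1182690 ≈ -179.85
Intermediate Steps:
T(m) = 1
N(J, s) = 1 + J*s (N(J, s) = J*s + 1 = 1 + J*s)
(N(-2, -6)*7)*(117/2319 + 3101/(-1530)) = ((1 - 2*(-6))*7)*(117/2319 + 3101/(-1530)) = ((1 + 12)*7)*(117*(1/2319) + 3101*(-1/1530)) = (13*7)*(39/773 - 3101/1530) = 91*(-2337403/1182690) = -212703673/1182690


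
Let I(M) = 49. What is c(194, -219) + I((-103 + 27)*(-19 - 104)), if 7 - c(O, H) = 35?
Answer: 21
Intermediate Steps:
c(O, H) = -28 (c(O, H) = 7 - 1*35 = 7 - 35 = -28)
c(194, -219) + I((-103 + 27)*(-19 - 104)) = -28 + 49 = 21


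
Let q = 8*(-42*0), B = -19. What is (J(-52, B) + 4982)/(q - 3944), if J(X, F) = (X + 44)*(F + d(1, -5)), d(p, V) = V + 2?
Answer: -2579/1972 ≈ -1.3078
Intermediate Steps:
d(p, V) = 2 + V
J(X, F) = (-3 + F)*(44 + X) (J(X, F) = (X + 44)*(F + (2 - 5)) = (44 + X)*(F - 3) = (44 + X)*(-3 + F) = (-3 + F)*(44 + X))
q = 0 (q = 8*(-1*0) = 8*0 = 0)
(J(-52, B) + 4982)/(q - 3944) = ((-132 - 3*(-52) + 44*(-19) - 19*(-52)) + 4982)/(0 - 3944) = ((-132 + 156 - 836 + 988) + 4982)/(-3944) = (176 + 4982)*(-1/3944) = 5158*(-1/3944) = -2579/1972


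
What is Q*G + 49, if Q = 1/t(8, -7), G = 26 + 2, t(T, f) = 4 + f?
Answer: 119/3 ≈ 39.667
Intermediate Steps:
G = 28
Q = -1/3 (Q = 1/(4 - 7) = 1/(-3) = -1/3 ≈ -0.33333)
Q*G + 49 = -1/3*28 + 49 = -28/3 + 49 = 119/3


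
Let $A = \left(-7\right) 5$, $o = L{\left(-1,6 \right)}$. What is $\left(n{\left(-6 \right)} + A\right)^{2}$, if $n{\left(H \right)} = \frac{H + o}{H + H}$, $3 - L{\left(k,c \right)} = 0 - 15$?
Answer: $1296$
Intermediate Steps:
$L{\left(k,c \right)} = 18$ ($L{\left(k,c \right)} = 3 - \left(0 - 15\right) = 3 - -15 = 3 + 15 = 18$)
$o = 18$
$A = -35$
$n{\left(H \right)} = \frac{18 + H}{2 H}$ ($n{\left(H \right)} = \frac{H + 18}{H + H} = \frac{18 + H}{2 H}$)
$\left(n{\left(-6 \right)} + A\right)^{2} = \left(\frac{18 - 6}{2 \left(-6\right)} - 35\right)^{2} = \left(\frac{1}{2} \left(- \frac{1}{6}\right) 12 - 35\right)^{2} = \left(-1 - 35\right)^{2} = \left(-36\right)^{2} = 1296$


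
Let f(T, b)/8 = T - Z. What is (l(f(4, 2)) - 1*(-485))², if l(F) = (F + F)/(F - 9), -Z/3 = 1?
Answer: 524730649/2209 ≈ 2.3754e+5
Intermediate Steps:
Z = -3 (Z = -3*1 = -3)
f(T, b) = 24 + 8*T (f(T, b) = 8*(T - 1*(-3)) = 8*(T + 3) = 8*(3 + T) = 24 + 8*T)
l(F) = 2*F/(-9 + F) (l(F) = (2*F)/(-9 + F) = 2*F/(-9 + F))
(l(f(4, 2)) - 1*(-485))² = (2*(24 + 8*4)/(-9 + (24 + 8*4)) - 1*(-485))² = (2*(24 + 32)/(-9 + (24 + 32)) + 485)² = (2*56/(-9 + 56) + 485)² = (2*56/47 + 485)² = (2*56*(1/47) + 485)² = (112/47 + 485)² = (22907/47)² = 524730649/2209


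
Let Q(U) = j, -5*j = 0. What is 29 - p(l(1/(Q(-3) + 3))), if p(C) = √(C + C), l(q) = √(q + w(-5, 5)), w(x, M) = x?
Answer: 29 - 6^(¾)*7^(¼)*√I/3 ≈ 27.53 - 1.4698*I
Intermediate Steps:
j = 0 (j = -⅕*0 = 0)
Q(U) = 0
l(q) = √(-5 + q) (l(q) = √(q - 5) = √(-5 + q))
p(C) = √2*√C (p(C) = √(2*C) = √2*√C)
29 - p(l(1/(Q(-3) + 3))) = 29 - √2*√(√(-5 + 1/(0 + 3))) = 29 - √2*√(√(-5 + 1/3)) = 29 - √2*√(√(-5 + ⅓)) = 29 - √2*√(√(-14/3)) = 29 - √2*√(I*√42/3) = 29 - √2*3^(¾)*14^(¼)*√I/3 = 29 - 6^(¾)*7^(¼)*√I/3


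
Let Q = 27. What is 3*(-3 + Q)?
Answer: 72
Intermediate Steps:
3*(-3 + Q) = 3*(-3 + 27) = 3*24 = 72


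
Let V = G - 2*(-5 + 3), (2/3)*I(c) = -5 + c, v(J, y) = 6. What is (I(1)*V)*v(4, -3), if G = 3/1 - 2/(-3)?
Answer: -276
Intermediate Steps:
G = 11/3 (G = 3*1 - 2*(-⅓) = 3 + ⅔ = 11/3 ≈ 3.6667)
I(c) = -15/2 + 3*c/2 (I(c) = 3*(-5 + c)/2 = -15/2 + 3*c/2)
V = 23/3 (V = 11/3 - 2*(-5 + 3) = 11/3 - (-4) = 11/3 - 2*(-2) = 11/3 + 4 = 23/3 ≈ 7.6667)
(I(1)*V)*v(4, -3) = ((-15/2 + (3/2)*1)*(23/3))*6 = ((-15/2 + 3/2)*(23/3))*6 = -6*23/3*6 = -46*6 = -276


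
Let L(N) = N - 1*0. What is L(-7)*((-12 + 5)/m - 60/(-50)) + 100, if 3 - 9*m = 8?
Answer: 17/5 ≈ 3.4000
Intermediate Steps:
m = -5/9 (m = 1/3 - 1/9*8 = 1/3 - 8/9 = -5/9 ≈ -0.55556)
L(N) = N (L(N) = N + 0 = N)
L(-7)*((-12 + 5)/m - 60/(-50)) + 100 = -7*((-12 + 5)/(-5/9) - 60/(-50)) + 100 = -7*(-7*(-9/5) - 60*(-1/50)) + 100 = -7*(63/5 + 6/5) + 100 = -7*69/5 + 100 = -483/5 + 100 = 17/5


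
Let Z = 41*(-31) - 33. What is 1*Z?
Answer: -1304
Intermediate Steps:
Z = -1304 (Z = -1271 - 33 = -1304)
1*Z = 1*(-1304) = -1304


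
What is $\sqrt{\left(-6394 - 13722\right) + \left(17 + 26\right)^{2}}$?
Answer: $i \sqrt{18267} \approx 135.16 i$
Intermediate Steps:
$\sqrt{\left(-6394 - 13722\right) + \left(17 + 26\right)^{2}} = \sqrt{\left(-6394 - 13722\right) + 43^{2}} = \sqrt{-20116 + 1849} = \sqrt{-18267} = i \sqrt{18267}$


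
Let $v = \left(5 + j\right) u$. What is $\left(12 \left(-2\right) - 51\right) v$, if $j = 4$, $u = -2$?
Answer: $1350$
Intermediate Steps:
$v = -18$ ($v = \left(5 + 4\right) \left(-2\right) = 9 \left(-2\right) = -18$)
$\left(12 \left(-2\right) - 51\right) v = \left(12 \left(-2\right) - 51\right) \left(-18\right) = \left(-24 + \left(-53 + 2\right)\right) \left(-18\right) = \left(-24 - 51\right) \left(-18\right) = \left(-75\right) \left(-18\right) = 1350$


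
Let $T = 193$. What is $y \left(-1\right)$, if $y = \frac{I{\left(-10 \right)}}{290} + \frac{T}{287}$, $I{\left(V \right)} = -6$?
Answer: $- \frac{27124}{41615} \approx -0.65178$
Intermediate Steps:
$y = \frac{27124}{41615}$ ($y = - \frac{6}{290} + \frac{193}{287} = \left(-6\right) \frac{1}{290} + 193 \cdot \frac{1}{287} = - \frac{3}{145} + \frac{193}{287} = \frac{27124}{41615} \approx 0.65178$)
$y \left(-1\right) = \frac{27124}{41615} \left(-1\right) = - \frac{27124}{41615}$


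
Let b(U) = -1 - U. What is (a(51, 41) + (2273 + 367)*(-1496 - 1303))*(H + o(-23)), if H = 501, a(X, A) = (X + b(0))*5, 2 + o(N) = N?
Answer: -3517216360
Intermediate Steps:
o(N) = -2 + N
a(X, A) = -5 + 5*X (a(X, A) = (X + (-1 - 1*0))*5 = (X + (-1 + 0))*5 = (X - 1)*5 = (-1 + X)*5 = -5 + 5*X)
(a(51, 41) + (2273 + 367)*(-1496 - 1303))*(H + o(-23)) = ((-5 + 5*51) + (2273 + 367)*(-1496 - 1303))*(501 + (-2 - 23)) = ((-5 + 255) + 2640*(-2799))*(501 - 25) = (250 - 7389360)*476 = -7389110*476 = -3517216360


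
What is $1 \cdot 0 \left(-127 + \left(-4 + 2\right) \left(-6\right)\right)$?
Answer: $0$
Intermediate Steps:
$1 \cdot 0 \left(-127 + \left(-4 + 2\right) \left(-6\right)\right) = 0 \left(-127 - -12\right) = 0 \left(-127 + 12\right) = 0 \left(-115\right) = 0$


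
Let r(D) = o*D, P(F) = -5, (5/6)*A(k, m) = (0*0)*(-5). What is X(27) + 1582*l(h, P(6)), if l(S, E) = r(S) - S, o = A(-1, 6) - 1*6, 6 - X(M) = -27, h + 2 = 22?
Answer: -221447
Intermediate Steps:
h = 20 (h = -2 + 22 = 20)
X(M) = 33 (X(M) = 6 - 1*(-27) = 6 + 27 = 33)
A(k, m) = 0 (A(k, m) = 6*((0*0)*(-5))/5 = 6*(0*(-5))/5 = (6/5)*0 = 0)
o = -6 (o = 0 - 1*6 = 0 - 6 = -6)
r(D) = -6*D
l(S, E) = -7*S (l(S, E) = -6*S - S = -7*S)
X(27) + 1582*l(h, P(6)) = 33 + 1582*(-7*20) = 33 + 1582*(-140) = 33 - 221480 = -221447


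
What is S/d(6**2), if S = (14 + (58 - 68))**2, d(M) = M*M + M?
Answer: 4/333 ≈ 0.012012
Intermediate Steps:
d(M) = M + M**2 (d(M) = M**2 + M = M + M**2)
S = 16 (S = (14 - 10)**2 = 4**2 = 16)
S/d(6**2) = 16/((6**2*(1 + 6**2))) = 16/((36*(1 + 36))) = 16/((36*37)) = 16/1332 = 16*(1/1332) = 4/333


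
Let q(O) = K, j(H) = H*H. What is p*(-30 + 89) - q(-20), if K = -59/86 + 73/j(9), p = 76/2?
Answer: 15616273/6966 ≈ 2241.8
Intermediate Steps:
p = 38 (p = 76*(½) = 38)
j(H) = H²
K = 1499/6966 (K = -59/86 + 73/(9²) = -59*1/86 + 73/81 = -59/86 + 73*(1/81) = -59/86 + 73/81 = 1499/6966 ≈ 0.21519)
q(O) = 1499/6966
p*(-30 + 89) - q(-20) = 38*(-30 + 89) - 1*1499/6966 = 38*59 - 1499/6966 = 2242 - 1499/6966 = 15616273/6966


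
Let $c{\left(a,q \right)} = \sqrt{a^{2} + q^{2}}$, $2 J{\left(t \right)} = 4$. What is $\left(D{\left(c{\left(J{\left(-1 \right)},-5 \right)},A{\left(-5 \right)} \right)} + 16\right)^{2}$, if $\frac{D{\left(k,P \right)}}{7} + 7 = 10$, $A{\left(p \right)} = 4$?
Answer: $1369$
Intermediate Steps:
$J{\left(t \right)} = 2$ ($J{\left(t \right)} = \frac{1}{2} \cdot 4 = 2$)
$D{\left(k,P \right)} = 21$ ($D{\left(k,P \right)} = -49 + 7 \cdot 10 = -49 + 70 = 21$)
$\left(D{\left(c{\left(J{\left(-1 \right)},-5 \right)},A{\left(-5 \right)} \right)} + 16\right)^{2} = \left(21 + 16\right)^{2} = 37^{2} = 1369$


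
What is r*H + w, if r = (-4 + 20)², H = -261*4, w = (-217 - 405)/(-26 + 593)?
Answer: -151539310/567 ≈ -2.6727e+5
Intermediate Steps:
w = -622/567 ≈ -1.0970
H = -1044 (H = -87*12 = -1044)
r = 256 (r = 16² = 256)
r*H + w = 256*(-1044) - 622/567 = -267264 - 622/567 = -151539310/567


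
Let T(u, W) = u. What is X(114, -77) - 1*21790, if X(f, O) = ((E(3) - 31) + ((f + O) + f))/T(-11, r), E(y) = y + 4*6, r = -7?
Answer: -239837/11 ≈ -21803.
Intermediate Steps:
E(y) = 24 + y (E(y) = y + 24 = 24 + y)
X(f, O) = 4/11 - 2*f/11 - O/11 (X(f, O) = (((24 + 3) - 31) + ((f + O) + f))/(-11) = ((27 - 31) + ((O + f) + f))*(-1/11) = (-4 + (O + 2*f))*(-1/11) = (-4 + O + 2*f)*(-1/11) = 4/11 - 2*f/11 - O/11)
X(114, -77) - 1*21790 = (4/11 - 2/11*114 - 1/11*(-77)) - 1*21790 = (4/11 - 228/11 + 7) - 21790 = -147/11 - 21790 = -239837/11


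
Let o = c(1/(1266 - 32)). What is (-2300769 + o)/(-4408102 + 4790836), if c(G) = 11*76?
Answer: -2299933/382734 ≈ -6.0092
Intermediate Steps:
c(G) = 836
o = 836
(-2300769 + o)/(-4408102 + 4790836) = (-2300769 + 836)/(-4408102 + 4790836) = -2299933/382734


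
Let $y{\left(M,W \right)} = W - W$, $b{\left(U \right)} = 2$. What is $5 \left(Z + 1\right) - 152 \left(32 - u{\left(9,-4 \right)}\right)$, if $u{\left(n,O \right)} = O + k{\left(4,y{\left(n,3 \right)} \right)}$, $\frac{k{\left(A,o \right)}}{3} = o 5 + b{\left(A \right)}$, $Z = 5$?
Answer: $-4530$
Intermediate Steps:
$y{\left(M,W \right)} = 0$
$k{\left(A,o \right)} = 6 + 15 o$ ($k{\left(A,o \right)} = 3 \left(o 5 + 2\right) = 3 \left(5 o + 2\right) = 3 \left(2 + 5 o\right) = 6 + 15 o$)
$u{\left(n,O \right)} = 6 + O$ ($u{\left(n,O \right)} = O + \left(6 + 15 \cdot 0\right) = O + \left(6 + 0\right) = O + 6 = 6 + O$)
$5 \left(Z + 1\right) - 152 \left(32 - u{\left(9,-4 \right)}\right) = 5 \left(5 + 1\right) - 152 \left(32 - \left(6 - 4\right)\right) = 5 \cdot 6 - 152 \left(32 - 2\right) = 30 - 152 \left(32 - 2\right) = 30 - 4560 = -4530$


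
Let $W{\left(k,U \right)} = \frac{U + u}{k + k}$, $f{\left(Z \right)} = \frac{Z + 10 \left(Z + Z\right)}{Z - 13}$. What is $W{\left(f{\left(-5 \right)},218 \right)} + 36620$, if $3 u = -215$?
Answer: $\frac{1282139}{35} \approx 36633.0$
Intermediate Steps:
$u = - \frac{215}{3}$ ($u = \frac{1}{3} \left(-215\right) = - \frac{215}{3} \approx -71.667$)
$f{\left(Z \right)} = \frac{21 Z}{-13 + Z}$ ($f{\left(Z \right)} = \frac{Z + 10 \cdot 2 Z}{-13 + Z} = \frac{Z + 20 Z}{-13 + Z} = \frac{21 Z}{-13 + Z}$)
$W{\left(k,U \right)} = \frac{- \frac{215}{3} + U}{2 k}$ ($W{\left(k,U \right)} = \frac{U - \frac{215}{3}}{k + k} = \frac{- \frac{215}{3} + U}{2 k}$)
$W{\left(f{\left(-5 \right)},218 \right)} + 36620 = \frac{-215 + 3 \cdot 218}{6 \cdot 21 \left(-5\right) \frac{1}{-13 - 5}} + 36620 = \frac{-215 + 654}{6 \cdot 21 \left(-5\right) \frac{1}{-18}} + 36620 = \frac{1}{6} \frac{1}{21 \left(-5\right) \left(- \frac{1}{18}\right)} 439 + 36620 = \frac{1}{6} \frac{1}{\frac{35}{6}} \cdot 439 + 36620 = \frac{1}{6} \cdot \frac{6}{35} \cdot 439 + 36620 = \frac{439}{35} + 36620 = \frac{1282139}{35}$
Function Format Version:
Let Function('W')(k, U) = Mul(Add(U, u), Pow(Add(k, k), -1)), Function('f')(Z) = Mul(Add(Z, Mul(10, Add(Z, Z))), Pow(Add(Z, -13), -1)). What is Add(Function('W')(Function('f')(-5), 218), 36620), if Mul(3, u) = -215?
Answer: Rational(1282139, 35) ≈ 36633.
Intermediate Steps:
u = Rational(-215, 3) (u = Mul(Rational(1, 3), -215) = Rational(-215, 3) ≈ -71.667)
Function('f')(Z) = Mul(21, Z, Pow(Add(-13, Z), -1)) (Function('f')(Z) = Mul(Add(Z, Mul(10, Mul(2, Z))), Pow(Add(-13, Z), -1)) = Mul(Add(Z, Mul(20, Z)), Pow(Add(-13, Z), -1)) = Mul(Mul(21, Z), Pow(Add(-13, Z), -1)) = Mul(21, Z, Pow(Add(-13, Z), -1)))
Function('W')(k, U) = Mul(Rational(1, 2), Pow(k, -1), Add(Rational(-215, 3), U)) (Function('W')(k, U) = Mul(Add(U, Rational(-215, 3)), Pow(Add(k, k), -1)) = Mul(Add(Rational(-215, 3), U), Pow(Mul(2, k), -1)) = Mul(Add(Rational(-215, 3), U), Mul(Rational(1, 2), Pow(k, -1))) = Mul(Rational(1, 2), Pow(k, -1), Add(Rational(-215, 3), U)))
Add(Function('W')(Function('f')(-5), 218), 36620) = Add(Mul(Rational(1, 6), Pow(Mul(21, -5, Pow(Add(-13, -5), -1)), -1), Add(-215, Mul(3, 218))), 36620) = Add(Mul(Rational(1, 6), Pow(Mul(21, -5, Pow(-18, -1)), -1), Add(-215, 654)), 36620) = Add(Mul(Rational(1, 6), Pow(Mul(21, -5, Rational(-1, 18)), -1), 439), 36620) = Add(Mul(Rational(1, 6), Pow(Rational(35, 6), -1), 439), 36620) = Add(Mul(Rational(1, 6), Rational(6, 35), 439), 36620) = Add(Rational(439, 35), 36620) = Rational(1282139, 35)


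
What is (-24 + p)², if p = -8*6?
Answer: 5184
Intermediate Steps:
p = -48
(-24 + p)² = (-24 - 48)² = (-72)² = 5184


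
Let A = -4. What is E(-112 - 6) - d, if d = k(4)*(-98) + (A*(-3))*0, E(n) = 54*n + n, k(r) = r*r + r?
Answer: -4530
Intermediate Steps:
k(r) = r + r**2 (k(r) = r**2 + r = r + r**2)
E(n) = 55*n
d = -1960 (d = (4*(1 + 4))*(-98) - 4*(-3)*0 = (4*5)*(-98) + 12*0 = 20*(-98) + 0 = -1960 + 0 = -1960)
E(-112 - 6) - d = 55*(-112 - 6) - 1*(-1960) = 55*(-118) + 1960 = -6490 + 1960 = -4530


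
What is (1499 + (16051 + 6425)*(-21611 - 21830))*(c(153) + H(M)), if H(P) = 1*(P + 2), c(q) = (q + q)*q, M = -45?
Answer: -45670100455175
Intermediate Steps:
c(q) = 2*q² (c(q) = (2*q)*q = 2*q²)
H(P) = 2 + P (H(P) = 1*(2 + P) = 2 + P)
(1499 + (16051 + 6425)*(-21611 - 21830))*(c(153) + H(M)) = (1499 + (16051 + 6425)*(-21611 - 21830))*(2*153² + (2 - 45)) = (1499 + 22476*(-43441))*(2*23409 - 43) = (1499 - 976379916)*(46818 - 43) = -976378417*46775 = -45670100455175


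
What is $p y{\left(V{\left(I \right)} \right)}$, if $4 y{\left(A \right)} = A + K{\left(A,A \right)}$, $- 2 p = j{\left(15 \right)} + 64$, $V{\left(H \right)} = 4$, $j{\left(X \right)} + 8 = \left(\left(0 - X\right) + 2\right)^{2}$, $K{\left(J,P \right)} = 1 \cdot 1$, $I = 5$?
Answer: $- \frac{1125}{8} \approx -140.63$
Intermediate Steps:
$K{\left(J,P \right)} = 1$
$j{\left(X \right)} = -8 + \left(2 - X\right)^{2}$ ($j{\left(X \right)} = -8 + \left(\left(0 - X\right) + 2\right)^{2} = -8 + \left(- X + 2\right)^{2} = -8 + \left(2 - X\right)^{2}$)
$p = - \frac{225}{2}$ ($p = - \frac{\left(-8 + \left(-2 + 15\right)^{2}\right) + 64}{2} = - \frac{\left(-8 + 13^{2}\right) + 64}{2} = - \frac{\left(-8 + 169\right) + 64}{2} = - \frac{161 + 64}{2} = \left(- \frac{1}{2}\right) 225 = - \frac{225}{2} \approx -112.5$)
$y{\left(A \right)} = \frac{1}{4} + \frac{A}{4}$ ($y{\left(A \right)} = \frac{A + 1}{4} = \frac{1 + A}{4} = \frac{1}{4} + \frac{A}{4}$)
$p y{\left(V{\left(I \right)} \right)} = - \frac{225 \left(\frac{1}{4} + \frac{1}{4} \cdot 4\right)}{2} = - \frac{225 \left(\frac{1}{4} + 1\right)}{2} = \left(- \frac{225}{2}\right) \frac{5}{4} = - \frac{1125}{8}$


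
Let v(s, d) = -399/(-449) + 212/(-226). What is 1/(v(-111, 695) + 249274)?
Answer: 50737/12647412431 ≈ 4.0117e-6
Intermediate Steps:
v(s, d) = -2507/50737 (v(s, d) = -399*(-1/449) + 212*(-1/226) = 399/449 - 106/113 = -2507/50737)
1/(v(-111, 695) + 249274) = 1/(-2507/50737 + 249274) = 1/(12647412431/50737) = 50737/12647412431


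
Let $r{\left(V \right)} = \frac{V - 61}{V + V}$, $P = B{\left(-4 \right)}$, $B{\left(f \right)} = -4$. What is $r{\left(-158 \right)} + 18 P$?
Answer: $- \frac{22533}{316} \approx -71.307$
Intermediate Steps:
$P = -4$
$r{\left(V \right)} = \frac{-61 + V}{2 V}$
$r{\left(-158 \right)} + 18 P = \frac{-61 - 158}{2 \left(-158\right)} + 18 \left(-4\right) = \frac{1}{2} \left(- \frac{1}{158}\right) \left(-219\right) - 72 = \frac{219}{316} - 72 = - \frac{22533}{316}$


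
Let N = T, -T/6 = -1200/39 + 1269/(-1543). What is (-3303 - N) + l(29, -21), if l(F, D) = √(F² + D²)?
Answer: -70057059/20059 + √1282 ≈ -3456.7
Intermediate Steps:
T = 3802182/20059 (T = -6*(-1200/39 + 1269/(-1543)) = -6*(-1200*1/39 + 1269*(-1/1543)) = -6*(-400/13 - 1269/1543) = -6*(-633697/20059) = 3802182/20059 ≈ 189.55)
l(F, D) = √(D² + F²)
N = 3802182/20059 ≈ 189.55
(-3303 - N) + l(29, -21) = (-3303 - 1*3802182/20059) + √((-21)² + 29²) = (-3303 - 3802182/20059) + √(441 + 841) = -70057059/20059 + √1282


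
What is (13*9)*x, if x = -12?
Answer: -1404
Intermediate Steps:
(13*9)*x = (13*9)*(-12) = 117*(-12) = -1404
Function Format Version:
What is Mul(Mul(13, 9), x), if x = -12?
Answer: -1404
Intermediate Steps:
Mul(Mul(13, 9), x) = Mul(Mul(13, 9), -12) = Mul(117, -12) = -1404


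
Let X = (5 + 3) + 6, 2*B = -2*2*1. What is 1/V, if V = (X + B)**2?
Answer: 1/144 ≈ 0.0069444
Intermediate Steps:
B = -2 (B = (-2*2*1)/2 = (-4*1)/2 = (1/2)*(-4) = -2)
X = 14 (X = 8 + 6 = 14)
V = 144 (V = (14 - 2)**2 = 12**2 = 144)
1/V = 1/144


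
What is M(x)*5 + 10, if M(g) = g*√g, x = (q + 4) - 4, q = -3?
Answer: 10 - 15*I*√3 ≈ 10.0 - 25.981*I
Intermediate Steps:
x = -3 (x = (-3 + 4) - 4 = 1 - 4 = -3)
M(g) = g^(3/2)
M(x)*5 + 10 = (-3)^(3/2)*5 + 10 = -3*I*√3*5 + 10 = -15*I*√3 + 10 = 10 - 15*I*√3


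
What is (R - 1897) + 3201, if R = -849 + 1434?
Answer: 1889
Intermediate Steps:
R = 585
(R - 1897) + 3201 = (585 - 1897) + 3201 = -1312 + 3201 = 1889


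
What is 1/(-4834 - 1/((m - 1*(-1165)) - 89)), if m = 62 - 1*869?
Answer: -269/1300347 ≈ -0.00020687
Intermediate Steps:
m = -807 (m = 62 - 869 = -807)
1/(-4834 - 1/((m - 1*(-1165)) - 89)) = 1/(-4834 - 1/((-807 - 1*(-1165)) - 89)) = 1/(-4834 - 1/((-807 + 1165) - 89)) = 1/(-4834 - 1/(358 - 89)) = 1/(-4834 - 1/269) = 1/(-1300347/269) = -269/1300347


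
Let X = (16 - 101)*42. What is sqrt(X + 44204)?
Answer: sqrt(40634) ≈ 201.58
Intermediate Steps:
X = -3570 (X = -85*42 = -3570)
sqrt(X + 44204) = sqrt(-3570 + 44204) = sqrt(40634)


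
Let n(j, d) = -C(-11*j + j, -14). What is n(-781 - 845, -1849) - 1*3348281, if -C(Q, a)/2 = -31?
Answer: -3348343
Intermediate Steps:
C(Q, a) = 62 (C(Q, a) = -2*(-31) = 62)
n(j, d) = -62 (n(j, d) = -1*62 = -62)
n(-781 - 845, -1849) - 1*3348281 = -62 - 1*3348281 = -62 - 3348281 = -3348343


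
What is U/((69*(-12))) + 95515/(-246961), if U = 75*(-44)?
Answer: 61323740/17040309 ≈ 3.5987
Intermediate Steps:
U = -3300
U/((69*(-12))) + 95515/(-246961) = -3300/(69*(-12)) + 95515/(-246961) = -3300/(-828) + 95515*(-1/246961) = -3300*(-1/828) - 95515/246961 = 275/69 - 95515/246961 = 61323740/17040309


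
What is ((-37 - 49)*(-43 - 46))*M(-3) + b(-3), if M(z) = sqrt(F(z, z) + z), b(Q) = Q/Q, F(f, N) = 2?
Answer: 1 + 7654*I ≈ 1.0 + 7654.0*I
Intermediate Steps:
b(Q) = 1
M(z) = sqrt(2 + z)
((-37 - 49)*(-43 - 46))*M(-3) + b(-3) = ((-37 - 49)*(-43 - 46))*sqrt(2 - 3) + 1 = (-86*(-89))*sqrt(-1) + 1 = 7654*I + 1 = 1 + 7654*I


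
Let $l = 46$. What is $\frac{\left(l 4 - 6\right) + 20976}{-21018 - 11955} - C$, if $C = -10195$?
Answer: $\frac{336138581}{32973} \approx 10194.0$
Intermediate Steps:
$\frac{\left(l 4 - 6\right) + 20976}{-21018 - 11955} - C = \frac{\left(46 \cdot 4 - 6\right) + 20976}{-21018 - 11955} - -10195 = \frac{\left(184 - 6\right) + 20976}{-32973} + 10195 = \left(178 + 20976\right) \left(- \frac{1}{32973}\right) + 10195 = 21154 \left(- \frac{1}{32973}\right) + 10195 = - \frac{21154}{32973} + 10195 = \frac{336138581}{32973}$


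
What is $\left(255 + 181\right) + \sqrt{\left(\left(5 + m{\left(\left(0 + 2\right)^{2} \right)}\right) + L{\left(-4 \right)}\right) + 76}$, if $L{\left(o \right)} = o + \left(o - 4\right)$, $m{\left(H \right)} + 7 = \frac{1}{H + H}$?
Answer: $436 + \frac{\sqrt{994}}{4} \approx 443.88$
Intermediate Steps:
$m{\left(H \right)} = -7 + \frac{1}{2 H}$ ($m{\left(H \right)} = -7 + \frac{1}{H + H} = -7 + \frac{1}{2 H}$)
$L{\left(o \right)} = -4 + 2 o$ ($L{\left(o \right)} = o + \left(-4 + o\right) = -4 + 2 o$)
$\left(255 + 181\right) + \sqrt{\left(\left(5 + m{\left(\left(0 + 2\right)^{2} \right)}\right) + L{\left(-4 \right)}\right) + 76} = \left(255 + 181\right) + \sqrt{\left(\left(5 - \left(7 - \frac{1}{2 \left(0 + 2\right)^{2}}\right)\right) + \left(-4 + 2 \left(-4\right)\right)\right) + 76} = 436 + \sqrt{\left(\left(5 - \left(7 - \frac{1}{2 \cdot 2^{2}}\right)\right) - 12\right) + 76} = 436 + \sqrt{\left(\left(5 - \left(7 - \frac{1}{2 \cdot 4}\right)\right) - 12\right) + 76} = 436 + \sqrt{\left(\left(5 + \left(-7 + \frac{1}{2} \cdot \frac{1}{4}\right)\right) - 12\right) + 76} = 436 + \sqrt{\left(\left(5 + \left(-7 + \frac{1}{8}\right)\right) - 12\right) + 76} = 436 + \sqrt{\left(\left(5 - \frac{55}{8}\right) - 12\right) + 76} = 436 + \sqrt{\left(- \frac{15}{8} - 12\right) + 76} = 436 + \sqrt{- \frac{111}{8} + 76} = 436 + \sqrt{\frac{497}{8}} = 436 + \frac{\sqrt{994}}{4}$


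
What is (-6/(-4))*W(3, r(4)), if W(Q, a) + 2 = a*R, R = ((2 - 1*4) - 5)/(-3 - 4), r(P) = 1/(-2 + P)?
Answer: -9/4 ≈ -2.2500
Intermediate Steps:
R = 1 (R = ((2 - 4) - 5)/(-7) = (-2 - 5)*(-⅐) = -7*(-⅐) = 1)
W(Q, a) = -2 + a (W(Q, a) = -2 + a*1 = -2 + a)
(-6/(-4))*W(3, r(4)) = (-6/(-4))*(-2 + 1/(-2 + 4)) = (-¼*(-6))*(-2 + 1/2) = 3*(-2 + ½)/2 = (3/2)*(-3/2) = -9/4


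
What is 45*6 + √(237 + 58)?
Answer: 270 + √295 ≈ 287.18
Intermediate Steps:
45*6 + √(237 + 58) = 270 + √295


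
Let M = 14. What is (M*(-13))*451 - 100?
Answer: -82182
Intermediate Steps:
(M*(-13))*451 - 100 = (14*(-13))*451 - 100 = -182*451 - 100 = -82082 - 100 = -82182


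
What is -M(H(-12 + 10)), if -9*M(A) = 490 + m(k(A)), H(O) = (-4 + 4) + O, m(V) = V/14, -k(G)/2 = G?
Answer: 1144/21 ≈ 54.476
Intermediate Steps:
k(G) = -2*G
m(V) = V/14 (m(V) = V*(1/14) = V/14)
H(O) = O (H(O) = 0 + O = O)
M(A) = -490/9 + A/63 (M(A) = -(490 + (-2*A)/14)/9 = -(490 - A/7)/9 = -490/9 + A/63)
-M(H(-12 + 10)) = -(-490/9 + (-12 + 10)/63) = -(-490/9 + (1/63)*(-2)) = -(-490/9 - 2/63) = -1*(-1144/21) = 1144/21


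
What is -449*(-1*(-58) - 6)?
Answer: -23348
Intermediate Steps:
-449*(-1*(-58) - 6) = -449*(58 - 6) = -449*52 = -23348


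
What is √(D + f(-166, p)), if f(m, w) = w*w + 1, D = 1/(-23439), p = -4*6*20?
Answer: √126579249881682/23439 ≈ 480.00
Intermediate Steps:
p = -480 (p = -24*20 = -480)
D = -1/23439 ≈ -4.2664e-5
f(m, w) = 1 + w² (f(m, w) = w² + 1 = 1 + w²)
√(D + f(-166, p)) = √(-1/23439 + (1 + (-480)²)) = √(-1/23439 + (1 + 230400)) = √(-1/23439 + 230401) = √(5400369038/23439) = √126579249881682/23439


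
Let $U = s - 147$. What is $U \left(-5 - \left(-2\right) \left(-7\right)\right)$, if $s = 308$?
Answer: $-3059$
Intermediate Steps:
$U = 161$ ($U = 308 - 147 = 161$)
$U \left(-5 - \left(-2\right) \left(-7\right)\right) = 161 \left(-5 - \left(-2\right) \left(-7\right)\right) = 161 \left(-5 - 14\right) = 161 \left(-19\right) = -3059$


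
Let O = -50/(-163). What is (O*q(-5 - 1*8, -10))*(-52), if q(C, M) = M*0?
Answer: 0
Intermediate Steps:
O = 50/163 (O = -50*(-1/163) = 50/163 ≈ 0.30675)
q(C, M) = 0
(O*q(-5 - 1*8, -10))*(-52) = ((50/163)*0)*(-52) = 0*(-52) = 0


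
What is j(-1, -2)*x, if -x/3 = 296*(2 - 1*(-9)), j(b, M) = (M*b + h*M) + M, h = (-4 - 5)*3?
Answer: -527472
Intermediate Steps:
h = -27 (h = -9*3 = -27)
j(b, M) = -26*M + M*b (j(b, M) = (M*b - 27*M) + M = (-27*M + M*b) + M = -26*M + M*b)
x = -9768 (x = -888*(2 - 1*(-9)) = -888*(2 + 9) = -888*11 = -3*3256 = -9768)
j(-1, -2)*x = -2*(-26 - 1)*(-9768) = -2*(-27)*(-9768) = 54*(-9768) = -527472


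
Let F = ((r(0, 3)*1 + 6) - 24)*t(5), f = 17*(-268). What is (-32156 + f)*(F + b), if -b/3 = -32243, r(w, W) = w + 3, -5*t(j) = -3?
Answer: -3550784640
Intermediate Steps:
t(j) = ⅗ (t(j) = -⅕*(-3) = ⅗)
r(w, W) = 3 + w
f = -4556
b = 96729 (b = -3*(-32243) = 96729)
F = -9 (F = (((3 + 0)*1 + 6) - 24)*(⅗) = ((3*1 + 6) - 24)*(⅗) = ((3 + 6) - 24)*(⅗) = (9 - 24)*(⅗) = -15*⅗ = -9)
(-32156 + f)*(F + b) = (-32156 - 4556)*(-9 + 96729) = -36712*96720 = -3550784640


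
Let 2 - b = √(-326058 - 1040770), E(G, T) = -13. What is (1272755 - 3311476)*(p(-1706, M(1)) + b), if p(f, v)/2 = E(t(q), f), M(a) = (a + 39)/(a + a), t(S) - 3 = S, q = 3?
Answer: 48929304 + 4077442*I*√341707 ≈ 4.8929e+7 + 2.3835e+9*I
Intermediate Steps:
t(S) = 3 + S
b = 2 - 2*I*√341707 (b = 2 - √(-326058 - 1040770) = 2 - √(-1366828) = 2 - 2*I*√341707 ≈ 2.0 - 1169.1*I)
M(a) = (39 + a)/(2*a) (M(a) = (39 + a)/((2*a)) = (39 + a)*(1/(2*a)) = (39 + a)/(2*a))
p(f, v) = -26 (p(f, v) = 2*(-13) = -26)
(1272755 - 3311476)*(p(-1706, M(1)) + b) = (1272755 - 3311476)*(-26 + (2 - 2*I*√341707)) = -2038721*(-24 - 2*I*√341707) = 48929304 + 4077442*I*√341707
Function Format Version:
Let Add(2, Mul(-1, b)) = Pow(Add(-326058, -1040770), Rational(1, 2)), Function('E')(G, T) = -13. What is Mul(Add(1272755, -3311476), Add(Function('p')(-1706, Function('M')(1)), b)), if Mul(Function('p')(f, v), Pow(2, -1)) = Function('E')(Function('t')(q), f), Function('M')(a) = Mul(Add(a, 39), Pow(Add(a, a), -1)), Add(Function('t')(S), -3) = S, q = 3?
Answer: Add(48929304, Mul(4077442, I, Pow(341707, Rational(1, 2)))) ≈ Add(4.8929e+7, Mul(2.3835e+9, I))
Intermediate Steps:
Function('t')(S) = Add(3, S)
b = Add(2, Mul(-2, I, Pow(341707, Rational(1, 2)))) (b = Add(2, Mul(-1, Pow(Add(-326058, -1040770), Rational(1, 2)))) = Add(2, Mul(-1, Pow(-1366828, Rational(1, 2)))) = Add(2, Mul(-1, Mul(2, I, Pow(341707, Rational(1, 2))))) = Add(2, Mul(-2, I, Pow(341707, Rational(1, 2)))) ≈ Add(2.0000, Mul(-1169.1, I)))
Function('M')(a) = Mul(Rational(1, 2), Pow(a, -1), Add(39, a)) (Function('M')(a) = Mul(Add(39, a), Pow(Mul(2, a), -1)) = Mul(Add(39, a), Mul(Rational(1, 2), Pow(a, -1))) = Mul(Rational(1, 2), Pow(a, -1), Add(39, a)))
Function('p')(f, v) = -26 (Function('p')(f, v) = Mul(2, -13) = -26)
Mul(Add(1272755, -3311476), Add(Function('p')(-1706, Function('M')(1)), b)) = Mul(Add(1272755, -3311476), Add(-26, Add(2, Mul(-2, I, Pow(341707, Rational(1, 2)))))) = Mul(-2038721, Add(-24, Mul(-2, I, Pow(341707, Rational(1, 2))))) = Add(48929304, Mul(4077442, I, Pow(341707, Rational(1, 2))))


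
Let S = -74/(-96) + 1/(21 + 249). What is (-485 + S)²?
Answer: 1093963289329/4665600 ≈ 2.3447e+5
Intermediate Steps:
S = 1673/2160 (S = -74*(-1/96) + 1/270 = 37/48 + 1/270 = 1673/2160 ≈ 0.77454)
(-485 + S)² = (-485 + 1673/2160)² = (-1045927/2160)² = 1093963289329/4665600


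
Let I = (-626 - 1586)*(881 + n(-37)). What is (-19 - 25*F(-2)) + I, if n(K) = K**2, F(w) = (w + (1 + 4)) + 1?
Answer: -4977119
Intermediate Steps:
F(w) = 6 + w (F(w) = (w + 5) + 1 = (5 + w) + 1 = 6 + w)
I = -4977000 (I = (-626 - 1586)*(881 + (-37)**2) = -2212*(881 + 1369) = -2212*2250 = -4977000)
(-19 - 25*F(-2)) + I = (-19 - 25*(6 - 2)) - 4977000 = (-19 - 25*4) - 4977000 = (-19 - 100) - 4977000 = -119 - 4977000 = -4977119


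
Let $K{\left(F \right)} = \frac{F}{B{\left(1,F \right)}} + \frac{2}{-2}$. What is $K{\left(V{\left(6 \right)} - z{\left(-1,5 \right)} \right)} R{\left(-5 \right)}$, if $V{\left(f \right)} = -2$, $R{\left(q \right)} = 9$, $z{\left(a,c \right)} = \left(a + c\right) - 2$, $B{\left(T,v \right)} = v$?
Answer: $0$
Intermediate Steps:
$z{\left(a,c \right)} = -2 + a + c$
$K{\left(F \right)} = 0$ ($K{\left(F \right)} = \frac{F}{F} + \frac{2}{-2} = 1 + 2 \left(- \frac{1}{2}\right) = 1 - 1 = 0$)
$K{\left(V{\left(6 \right)} - z{\left(-1,5 \right)} \right)} R{\left(-5 \right)} = 0 \cdot 9 = 0$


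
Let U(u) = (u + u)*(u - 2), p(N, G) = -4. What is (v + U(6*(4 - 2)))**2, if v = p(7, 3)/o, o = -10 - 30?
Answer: 5764801/100 ≈ 57648.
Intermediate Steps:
U(u) = 2*u*(-2 + u) (U(u) = (2*u)*(-2 + u) = 2*u*(-2 + u))
o = -40
v = 1/10 (v = -4/(-40) = -4*(-1/40) = 1/10 ≈ 0.10000)
(v + U(6*(4 - 2)))**2 = (1/10 + 2*(6*(4 - 2))*(-2 + 6*(4 - 2)))**2 = (1/10 + 2*(6*2)*(-2 + 6*2))**2 = (1/10 + 2*12*(-2 + 12))**2 = (1/10 + 2*12*10)**2 = (1/10 + 240)**2 = (2401/10)**2 = 5764801/100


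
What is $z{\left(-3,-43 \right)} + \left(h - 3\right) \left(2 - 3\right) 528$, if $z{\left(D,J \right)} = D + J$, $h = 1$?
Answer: $1010$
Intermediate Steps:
$z{\left(-3,-43 \right)} + \left(h - 3\right) \left(2 - 3\right) 528 = \left(-3 - 43\right) + \left(1 - 3\right) \left(2 - 3\right) 528 = -46 + \left(-2\right) \left(-1\right) 528 = -46 + 2 \cdot 528 = -46 + 1056 = 1010$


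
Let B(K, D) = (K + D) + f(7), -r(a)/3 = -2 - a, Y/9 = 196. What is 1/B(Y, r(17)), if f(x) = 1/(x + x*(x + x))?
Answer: 105/191206 ≈ 0.00054915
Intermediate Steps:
Y = 1764 (Y = 9*196 = 1764)
r(a) = 6 + 3*a (r(a) = -3*(-2 - a) = 6 + 3*a)
f(x) = 1/(x + 2*x**2) (f(x) = 1/(x + x*(2*x)) = 1/(x + 2*x**2))
B(K, D) = 1/105 + D + K (B(K, D) = (K + D) + 1/(7*(1 + 2*7)) = (D + K) + 1/(7*(1 + 14)) = (D + K) + (1/7)/15 = (D + K) + (1/7)*(1/15) = (D + K) + 1/105 = 1/105 + D + K)
1/B(Y, r(17)) = 1/(1/105 + (6 + 3*17) + 1764) = 1/(1/105 + (6 + 51) + 1764) = 1/(1/105 + 57 + 1764) = 1/(191206/105) = 105/191206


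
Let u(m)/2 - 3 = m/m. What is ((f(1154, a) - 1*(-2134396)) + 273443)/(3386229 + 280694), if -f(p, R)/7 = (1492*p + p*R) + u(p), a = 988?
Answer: -17625657/3666923 ≈ -4.8067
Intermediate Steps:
u(m) = 8 (u(m) = 6 + 2*(m/m) = 6 + 2*1 = 6 + 2 = 8)
f(p, R) = -56 - 10444*p - 7*R*p (f(p, R) = -7*((1492*p + p*R) + 8) = -7*((1492*p + R*p) + 8) = -7*(8 + 1492*p + R*p) = -56 - 10444*p - 7*R*p)
((f(1154, a) - 1*(-2134396)) + 273443)/(3386229 + 280694) = (((-56 - 10444*1154 - 7*988*1154) - 1*(-2134396)) + 273443)/(3386229 + 280694) = (((-56 - 12052376 - 7981064) + 2134396) + 273443)/3666923 = ((-20033496 + 2134396) + 273443)*(1/3666923) = (-17899100 + 273443)*(1/3666923) = -17625657*1/3666923 = -17625657/3666923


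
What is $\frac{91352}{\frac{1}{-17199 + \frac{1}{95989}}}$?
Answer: $- \frac{150814369723120}{95989} \approx -1.5712 \cdot 10^{9}$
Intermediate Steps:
$\frac{91352}{\frac{1}{-17199 + \frac{1}{95989}}} = \frac{91352}{\frac{1}{- \frac{1650914810}{95989}}} = \frac{91352}{- \frac{95989}{1650914810}} = 91352 \left(- \frac{1650914810}{95989}\right) = - \frac{150814369723120}{95989}$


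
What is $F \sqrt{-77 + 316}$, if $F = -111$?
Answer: $- 111 \sqrt{239} \approx -1716.0$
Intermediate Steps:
$F \sqrt{-77 + 316} = - 111 \sqrt{-77 + 316} = - 111 \sqrt{239}$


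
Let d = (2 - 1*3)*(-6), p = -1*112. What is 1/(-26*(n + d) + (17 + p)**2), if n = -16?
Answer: 1/9285 ≈ 0.00010770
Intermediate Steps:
p = -112
d = 6 (d = (2 - 3)*(-6) = -1*(-6) = 6)
1/(-26*(n + d) + (17 + p)**2) = 1/(-26*(-16 + 6) + (17 - 112)**2) = 1/(-26*(-10) + (-95)**2) = 1/(260 + 9025) = 1/9285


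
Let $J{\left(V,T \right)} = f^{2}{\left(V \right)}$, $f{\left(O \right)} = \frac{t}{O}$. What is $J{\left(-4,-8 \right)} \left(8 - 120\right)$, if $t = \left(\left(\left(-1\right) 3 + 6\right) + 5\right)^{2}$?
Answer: $-28672$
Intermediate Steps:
$t = 64$ ($t = \left(\left(-3 + 6\right) + 5\right)^{2} = \left(3 + 5\right)^{2} = 8^{2} = 64$)
$f{\left(O \right)} = \frac{64}{O}$
$J{\left(V,T \right)} = \frac{4096}{V^{2}}$ ($J{\left(V,T \right)} = \left(\frac{64}{V}\right)^{2} = \frac{4096}{V^{2}}$)
$J{\left(-4,-8 \right)} \left(8 - 120\right) = \frac{4096}{16} \left(8 - 120\right) = 4096 \cdot \frac{1}{16} \left(8 - 120\right) = 256 \left(-112\right) = -28672$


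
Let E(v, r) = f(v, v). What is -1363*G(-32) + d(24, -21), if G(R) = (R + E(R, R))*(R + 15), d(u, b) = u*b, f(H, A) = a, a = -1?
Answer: -765147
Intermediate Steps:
f(H, A) = -1
E(v, r) = -1
d(u, b) = b*u
G(R) = (-1 + R)*(15 + R) (G(R) = (R - 1)*(R + 15) = (-1 + R)*(15 + R))
-1363*G(-32) + d(24, -21) = -1363*(-15 + (-32)² + 14*(-32)) - 21*24 = -1363*(-15 + 1024 - 448) - 504 = -1363*561 - 504 = -764643 - 504 = -765147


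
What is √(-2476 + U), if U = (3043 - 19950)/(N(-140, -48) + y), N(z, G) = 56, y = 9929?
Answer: 3*I*√27447397055/9985 ≈ 49.776*I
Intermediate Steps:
U = -16907/9985 (U = (3043 - 19950)/(56 + 9929) = -16907/9985 ≈ -1.6932)
√(-2476 + U) = √(-2476 - 16907/9985) = √(-24739767/9985) = 3*I*√27447397055/9985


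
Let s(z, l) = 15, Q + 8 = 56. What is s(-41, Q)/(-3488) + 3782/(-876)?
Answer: -3301189/763872 ≈ -4.3217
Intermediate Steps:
Q = 48 (Q = -8 + 56 = 48)
s(-41, Q)/(-3488) + 3782/(-876) = 15/(-3488) + 3782/(-876) = 15*(-1/3488) + 3782*(-1/876) = -15/3488 - 1891/438 = -3301189/763872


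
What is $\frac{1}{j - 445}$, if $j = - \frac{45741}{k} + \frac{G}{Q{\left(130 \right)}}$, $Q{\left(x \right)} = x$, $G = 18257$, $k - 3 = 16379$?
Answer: $- \frac{532415}{163639714} \approx -0.0032536$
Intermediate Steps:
$k = 16382$ ($k = 3 + 16379 = 16382$)
$j = \frac{73284961}{532415}$ ($j = - \frac{45741}{16382} + \frac{18257}{130} = \frac{73284961}{532415} \approx 137.65$)
$\frac{1}{j - 445} = \frac{1}{\frac{73284961}{532415} - 445} = \frac{1}{- \frac{163639714}{532415}} = - \frac{532415}{163639714}$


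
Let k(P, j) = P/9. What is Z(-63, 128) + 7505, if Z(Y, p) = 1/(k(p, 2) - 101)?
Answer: 5861396/781 ≈ 7505.0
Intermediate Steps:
k(P, j) = P/9 (k(P, j) = P*(⅑) = P/9)
Z(Y, p) = 1/(-101 + p/9) (Z(Y, p) = 1/(p/9 - 101) = 1/(-101 + p/9))
Z(-63, 128) + 7505 = 9/(-909 + 128) + 7505 = 9/(-781) + 7505 = 9*(-1/781) + 7505 = -9/781 + 7505 = 5861396/781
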